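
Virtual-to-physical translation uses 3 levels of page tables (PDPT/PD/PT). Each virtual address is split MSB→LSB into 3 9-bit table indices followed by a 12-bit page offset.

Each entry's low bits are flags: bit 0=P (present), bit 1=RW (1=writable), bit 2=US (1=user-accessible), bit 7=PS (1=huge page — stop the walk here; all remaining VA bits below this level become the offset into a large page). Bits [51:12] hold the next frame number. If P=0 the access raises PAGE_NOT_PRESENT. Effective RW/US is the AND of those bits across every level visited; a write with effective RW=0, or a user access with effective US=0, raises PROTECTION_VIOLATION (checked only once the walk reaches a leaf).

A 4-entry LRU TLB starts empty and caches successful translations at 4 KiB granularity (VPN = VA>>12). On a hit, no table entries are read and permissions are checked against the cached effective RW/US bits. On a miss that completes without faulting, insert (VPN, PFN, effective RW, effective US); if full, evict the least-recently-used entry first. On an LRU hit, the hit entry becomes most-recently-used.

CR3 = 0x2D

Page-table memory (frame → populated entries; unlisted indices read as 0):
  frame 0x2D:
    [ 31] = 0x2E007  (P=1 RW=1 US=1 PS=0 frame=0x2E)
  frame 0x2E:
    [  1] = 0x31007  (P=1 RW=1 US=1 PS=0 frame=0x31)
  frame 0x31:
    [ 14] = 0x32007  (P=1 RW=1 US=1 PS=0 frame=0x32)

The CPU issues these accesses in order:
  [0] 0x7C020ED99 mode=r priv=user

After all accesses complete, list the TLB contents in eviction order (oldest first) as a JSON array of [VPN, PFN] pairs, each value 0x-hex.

Trace:
#0 VA=0x7C020ED99 (r,user):
  lvl0: tbl 0x2D, slot 31 ⇒ 0x2E007 (P1/RW1/US1/PS0)
  lvl1: tbl 0x2E, slot 1 ⇒ 0x31007 (P1/RW1/US1/PS0)
  lvl2: tbl 0x31, slot 14 ⇒ 0x32007 (P1/RW1/US1/PS0)
  ✓ 0x32D99  — 3 lookups

TLB: [["0x7C020E", "0x32"]]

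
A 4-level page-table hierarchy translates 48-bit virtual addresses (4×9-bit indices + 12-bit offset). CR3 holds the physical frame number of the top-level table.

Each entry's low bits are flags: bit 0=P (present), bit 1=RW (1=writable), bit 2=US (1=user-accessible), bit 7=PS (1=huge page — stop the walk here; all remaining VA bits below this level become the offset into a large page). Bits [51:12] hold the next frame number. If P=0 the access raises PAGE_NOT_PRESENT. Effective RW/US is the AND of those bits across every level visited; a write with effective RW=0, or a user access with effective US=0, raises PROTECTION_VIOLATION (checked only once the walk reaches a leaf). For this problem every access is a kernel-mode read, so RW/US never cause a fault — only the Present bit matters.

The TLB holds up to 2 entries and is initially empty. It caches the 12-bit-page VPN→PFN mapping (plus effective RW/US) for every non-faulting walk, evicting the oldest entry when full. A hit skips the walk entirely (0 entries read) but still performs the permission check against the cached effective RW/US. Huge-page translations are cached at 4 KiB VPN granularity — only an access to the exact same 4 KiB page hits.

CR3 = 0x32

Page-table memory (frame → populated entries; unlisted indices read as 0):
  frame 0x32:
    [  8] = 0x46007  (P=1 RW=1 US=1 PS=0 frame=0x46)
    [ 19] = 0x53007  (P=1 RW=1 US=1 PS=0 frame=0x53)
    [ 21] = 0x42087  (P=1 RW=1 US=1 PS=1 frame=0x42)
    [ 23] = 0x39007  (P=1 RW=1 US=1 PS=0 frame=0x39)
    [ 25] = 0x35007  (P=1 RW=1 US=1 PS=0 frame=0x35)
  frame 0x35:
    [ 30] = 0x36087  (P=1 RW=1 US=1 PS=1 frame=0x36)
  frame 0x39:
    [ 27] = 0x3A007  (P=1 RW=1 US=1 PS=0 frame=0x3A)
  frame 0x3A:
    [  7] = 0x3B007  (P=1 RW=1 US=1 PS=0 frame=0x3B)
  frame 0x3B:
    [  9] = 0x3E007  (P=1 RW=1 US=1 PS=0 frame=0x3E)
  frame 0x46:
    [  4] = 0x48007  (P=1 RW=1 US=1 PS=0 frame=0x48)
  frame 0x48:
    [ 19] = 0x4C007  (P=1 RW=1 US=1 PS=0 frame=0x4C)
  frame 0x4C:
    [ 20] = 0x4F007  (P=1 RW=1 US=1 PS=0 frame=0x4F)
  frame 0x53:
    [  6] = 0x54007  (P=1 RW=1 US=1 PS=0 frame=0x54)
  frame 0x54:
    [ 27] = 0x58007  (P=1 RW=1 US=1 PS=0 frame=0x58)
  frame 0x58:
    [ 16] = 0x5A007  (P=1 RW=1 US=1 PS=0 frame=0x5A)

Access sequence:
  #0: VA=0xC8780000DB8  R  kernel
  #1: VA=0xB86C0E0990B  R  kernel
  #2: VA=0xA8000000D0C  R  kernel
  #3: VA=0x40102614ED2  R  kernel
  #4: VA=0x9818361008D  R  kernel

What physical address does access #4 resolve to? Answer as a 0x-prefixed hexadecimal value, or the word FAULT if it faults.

Per-access translation:
#0 VA=0xC8780000DB8 (r,kernel):
  [0] read 0x32 idx=25: raw=0x35007 flags P=1 W=1 U=1 S=0
  [1] read 0x35 idx=30: raw=0x36087 flags P=1 W=1 U=1 S=1
  ✓ 0x36DB8 (huge @L1)  — 2 lookups
#1 VA=0xB86C0E0990B (r,kernel):
  [0] read 0x32 idx=23: raw=0x39007 flags P=1 W=1 U=1 S=0
  [1] read 0x39 idx=27: raw=0x3A007 flags P=1 W=1 U=1 S=0
  [2] read 0x3A idx=7: raw=0x3B007 flags P=1 W=1 U=1 S=0
  [3] read 0x3B idx=9: raw=0x3E007 flags P=1 W=1 U=1 S=0
  ✓ 0x3E90B  — 4 lookups
#2 VA=0xA8000000D0C (r,kernel):
  [0] read 0x32 idx=21: raw=0x42087 flags P=1 W=1 U=1 S=1
  ✓ 0x42D0C (huge @L0)  — 1 lookups
#3 VA=0x40102614ED2 (r,kernel):
  [0] read 0x32 idx=8: raw=0x46007 flags P=1 W=1 U=1 S=0
  [1] read 0x46 idx=4: raw=0x48007 flags P=1 W=1 U=1 S=0
  [2] read 0x48 idx=19: raw=0x4C007 flags P=1 W=1 U=1 S=0
  [3] read 0x4C idx=20: raw=0x4F007 flags P=1 W=1 U=1 S=0
  ✓ 0x4FED2  — 4 lookups
#4 VA=0x9818361008D (r,kernel):
  [0] read 0x32 idx=19: raw=0x53007 flags P=1 W=1 U=1 S=0
  [1] read 0x53 idx=6: raw=0x54007 flags P=1 W=1 U=1 S=0
  [2] read 0x54 idx=27: raw=0x58007 flags P=1 W=1 U=1 S=0
  [3] read 0x58 idx=16: raw=0x5A007 flags P=1 W=1 U=1 S=0
  ✓ 0x5A08D  — 4 lookups

Access #4 PA: 0x5A08D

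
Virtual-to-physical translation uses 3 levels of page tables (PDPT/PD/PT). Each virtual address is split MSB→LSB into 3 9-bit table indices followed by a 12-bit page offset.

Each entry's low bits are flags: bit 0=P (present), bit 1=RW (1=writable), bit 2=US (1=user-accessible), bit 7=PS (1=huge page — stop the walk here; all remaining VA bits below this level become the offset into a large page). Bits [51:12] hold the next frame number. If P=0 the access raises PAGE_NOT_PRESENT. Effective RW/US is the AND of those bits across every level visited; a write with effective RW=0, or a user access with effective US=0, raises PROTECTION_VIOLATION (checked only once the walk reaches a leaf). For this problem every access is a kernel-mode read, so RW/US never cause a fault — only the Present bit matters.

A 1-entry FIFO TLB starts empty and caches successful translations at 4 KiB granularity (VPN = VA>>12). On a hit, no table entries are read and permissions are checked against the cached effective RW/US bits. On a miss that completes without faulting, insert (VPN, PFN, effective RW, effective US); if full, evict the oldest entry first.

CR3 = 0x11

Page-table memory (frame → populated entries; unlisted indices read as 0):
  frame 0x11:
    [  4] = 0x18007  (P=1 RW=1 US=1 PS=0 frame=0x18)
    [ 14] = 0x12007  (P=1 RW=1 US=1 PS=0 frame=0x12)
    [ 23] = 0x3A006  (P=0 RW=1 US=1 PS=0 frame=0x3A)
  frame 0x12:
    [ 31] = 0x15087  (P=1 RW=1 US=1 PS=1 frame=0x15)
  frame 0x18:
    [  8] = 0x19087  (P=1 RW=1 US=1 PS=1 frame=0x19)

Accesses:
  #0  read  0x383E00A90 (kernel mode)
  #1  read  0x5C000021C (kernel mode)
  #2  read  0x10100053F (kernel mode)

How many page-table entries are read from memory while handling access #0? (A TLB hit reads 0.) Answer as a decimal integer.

Walk each access:
#0 VA=0x383E00A90 (r,kernel):
  [0] read 0x11 idx=14: raw=0x12007 flags P=1 W=1 U=1 S=0
  [1] read 0x12 idx=31: raw=0x15087 flags P=1 W=1 U=1 S=1
  → PA=0x15A90 (huge @L1)  (2 entries read)
#1 VA=0x5C000021C (r,kernel):
  [0] read 0x11 idx=23: raw=0x3A006 flags P=0 W=1 U=1 S=0
  → PAGE_NOT_PRESENT  (1 entries read)
#2 VA=0x10100053F (r,kernel):
  [0] read 0x11 idx=4: raw=0x18007 flags P=1 W=1 U=1 S=0
  [1] read 0x18 idx=8: raw=0x19087 flags P=1 W=1 U=1 S=1
  → PA=0x1953F (huge @L1)  (2 entries read)

Entries read for #0: 2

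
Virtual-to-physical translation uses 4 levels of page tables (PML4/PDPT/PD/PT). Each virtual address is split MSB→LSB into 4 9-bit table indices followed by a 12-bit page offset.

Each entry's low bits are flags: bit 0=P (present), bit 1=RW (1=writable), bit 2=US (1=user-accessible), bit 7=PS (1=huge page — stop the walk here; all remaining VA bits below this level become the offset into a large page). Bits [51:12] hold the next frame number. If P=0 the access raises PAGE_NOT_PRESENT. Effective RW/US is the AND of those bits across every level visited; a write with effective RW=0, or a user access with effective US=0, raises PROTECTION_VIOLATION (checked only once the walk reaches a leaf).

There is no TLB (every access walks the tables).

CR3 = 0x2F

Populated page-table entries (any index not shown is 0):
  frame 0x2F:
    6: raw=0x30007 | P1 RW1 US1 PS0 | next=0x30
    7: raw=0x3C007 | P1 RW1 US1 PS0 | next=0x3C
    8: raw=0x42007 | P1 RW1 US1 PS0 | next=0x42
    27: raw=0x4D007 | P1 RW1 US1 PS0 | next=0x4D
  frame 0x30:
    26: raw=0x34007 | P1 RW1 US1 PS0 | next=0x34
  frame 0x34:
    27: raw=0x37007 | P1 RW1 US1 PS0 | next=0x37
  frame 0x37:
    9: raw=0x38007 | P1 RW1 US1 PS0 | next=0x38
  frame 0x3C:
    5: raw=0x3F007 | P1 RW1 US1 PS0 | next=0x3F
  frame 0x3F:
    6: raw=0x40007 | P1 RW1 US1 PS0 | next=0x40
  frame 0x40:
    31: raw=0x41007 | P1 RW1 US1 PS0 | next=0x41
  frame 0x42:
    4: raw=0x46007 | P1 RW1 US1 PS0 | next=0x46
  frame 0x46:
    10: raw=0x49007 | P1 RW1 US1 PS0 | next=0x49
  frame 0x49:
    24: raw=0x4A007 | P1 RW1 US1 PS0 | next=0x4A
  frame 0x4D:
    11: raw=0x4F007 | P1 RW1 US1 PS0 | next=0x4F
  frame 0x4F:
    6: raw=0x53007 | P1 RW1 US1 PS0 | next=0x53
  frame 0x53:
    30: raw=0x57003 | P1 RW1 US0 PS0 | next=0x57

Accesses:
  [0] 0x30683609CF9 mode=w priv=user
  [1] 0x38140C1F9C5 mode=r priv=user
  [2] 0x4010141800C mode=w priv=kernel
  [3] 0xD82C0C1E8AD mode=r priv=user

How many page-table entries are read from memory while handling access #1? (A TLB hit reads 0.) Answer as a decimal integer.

Walk each access:
#0 VA=0x30683609CF9 (w,user):
  lvl0: tbl 0x2F, slot 6 ⇒ 0x30007 (P1/RW1/US1/PS0)
  lvl1: tbl 0x30, slot 26 ⇒ 0x34007 (P1/RW1/US1/PS0)
  lvl2: tbl 0x34, slot 27 ⇒ 0x37007 (P1/RW1/US1/PS0)
  lvl3: tbl 0x37, slot 9 ⇒ 0x38007 (P1/RW1/US1/PS0)
  ⇒ phys 0x38CF9  [4 reads]
#1 VA=0x38140C1F9C5 (r,user):
  lvl0: tbl 0x2F, slot 7 ⇒ 0x3C007 (P1/RW1/US1/PS0)
  lvl1: tbl 0x3C, slot 5 ⇒ 0x3F007 (P1/RW1/US1/PS0)
  lvl2: tbl 0x3F, slot 6 ⇒ 0x40007 (P1/RW1/US1/PS0)
  lvl3: tbl 0x40, slot 31 ⇒ 0x41007 (P1/RW1/US1/PS0)
  ⇒ phys 0x419C5  [4 reads]
#2 VA=0x4010141800C (w,kernel):
  lvl0: tbl 0x2F, slot 8 ⇒ 0x42007 (P1/RW1/US1/PS0)
  lvl1: tbl 0x42, slot 4 ⇒ 0x46007 (P1/RW1/US1/PS0)
  lvl2: tbl 0x46, slot 10 ⇒ 0x49007 (P1/RW1/US1/PS0)
  lvl3: tbl 0x49, slot 24 ⇒ 0x4A007 (P1/RW1/US1/PS0)
  ⇒ phys 0x4A00C  [4 reads]
#3 VA=0xD82C0C1E8AD (r,user):
  lvl0: tbl 0x2F, slot 27 ⇒ 0x4D007 (P1/RW1/US1/PS0)
  lvl1: tbl 0x4D, slot 11 ⇒ 0x4F007 (P1/RW1/US1/PS0)
  lvl2: tbl 0x4F, slot 6 ⇒ 0x53007 (P1/RW1/US1/PS0)
  lvl3: tbl 0x53, slot 30 ⇒ 0x57003 (P1/RW1/US0/PS0)
  ✗ PROTECTION_VIOLATION  [4 reads]

Entries read for #1: 4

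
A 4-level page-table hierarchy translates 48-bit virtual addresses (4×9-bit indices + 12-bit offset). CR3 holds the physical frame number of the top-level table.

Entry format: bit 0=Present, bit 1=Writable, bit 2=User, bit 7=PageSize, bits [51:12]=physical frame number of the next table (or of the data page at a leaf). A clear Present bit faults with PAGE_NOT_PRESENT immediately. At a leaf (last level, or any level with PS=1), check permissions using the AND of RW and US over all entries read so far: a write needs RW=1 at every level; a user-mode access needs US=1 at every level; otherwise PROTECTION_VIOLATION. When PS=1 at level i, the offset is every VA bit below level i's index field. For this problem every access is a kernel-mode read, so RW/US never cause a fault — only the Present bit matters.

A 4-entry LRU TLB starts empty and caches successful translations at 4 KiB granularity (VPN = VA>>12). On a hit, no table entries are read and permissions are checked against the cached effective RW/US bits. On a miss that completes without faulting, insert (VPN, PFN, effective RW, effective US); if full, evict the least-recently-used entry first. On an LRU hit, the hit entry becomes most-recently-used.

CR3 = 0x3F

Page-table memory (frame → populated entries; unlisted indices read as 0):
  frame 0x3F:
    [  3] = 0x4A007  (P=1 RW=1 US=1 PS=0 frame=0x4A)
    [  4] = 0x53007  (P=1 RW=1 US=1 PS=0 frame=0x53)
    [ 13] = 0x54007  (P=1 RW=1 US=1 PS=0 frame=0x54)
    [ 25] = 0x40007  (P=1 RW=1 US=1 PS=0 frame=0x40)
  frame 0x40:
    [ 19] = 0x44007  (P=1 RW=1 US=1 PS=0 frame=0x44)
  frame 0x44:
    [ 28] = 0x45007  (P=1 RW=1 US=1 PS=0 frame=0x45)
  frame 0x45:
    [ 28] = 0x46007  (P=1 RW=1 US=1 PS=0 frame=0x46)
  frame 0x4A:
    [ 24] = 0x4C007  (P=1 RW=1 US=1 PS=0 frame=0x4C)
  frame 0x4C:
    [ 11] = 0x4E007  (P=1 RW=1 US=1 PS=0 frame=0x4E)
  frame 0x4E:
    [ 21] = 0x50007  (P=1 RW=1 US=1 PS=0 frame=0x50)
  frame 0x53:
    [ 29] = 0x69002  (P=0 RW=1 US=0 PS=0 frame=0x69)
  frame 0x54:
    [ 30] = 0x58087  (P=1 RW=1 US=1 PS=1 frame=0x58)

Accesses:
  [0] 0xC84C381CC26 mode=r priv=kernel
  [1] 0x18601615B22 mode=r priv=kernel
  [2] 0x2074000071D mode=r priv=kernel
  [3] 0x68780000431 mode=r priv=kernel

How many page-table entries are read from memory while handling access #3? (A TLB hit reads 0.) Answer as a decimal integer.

Walk each access:
#0 VA=0xC84C381CC26 (r,kernel):
  L0 @0x3F[25] → 0x40007  P=1,RW=1,US=1,PS=0
  L1 @0x40[19] → 0x44007  P=1,RW=1,US=1,PS=0
  L2 @0x44[28] → 0x45007  P=1,RW=1,US=1,PS=0
  L3 @0x45[28] → 0x46007  P=1,RW=1,US=1,PS=0
  ⇒ phys 0x46C26  [4 reads]
#1 VA=0x18601615B22 (r,kernel):
  L0 @0x3F[3] → 0x4A007  P=1,RW=1,US=1,PS=0
  L1 @0x4A[24] → 0x4C007  P=1,RW=1,US=1,PS=0
  L2 @0x4C[11] → 0x4E007  P=1,RW=1,US=1,PS=0
  L3 @0x4E[21] → 0x50007  P=1,RW=1,US=1,PS=0
  ⇒ phys 0x50B22  [4 reads]
#2 VA=0x2074000071D (r,kernel):
  L0 @0x3F[4] → 0x53007  P=1,RW=1,US=1,PS=0
  L1 @0x53[29] → 0x69002  P=0,RW=1,US=0,PS=0
  ✗ PAGE_NOT_PRESENT  [2 reads]
#3 VA=0x68780000431 (r,kernel):
  L0 @0x3F[13] → 0x54007  P=1,RW=1,US=1,PS=0
  L1 @0x54[30] → 0x58087  P=1,RW=1,US=1,PS=1
  ⇒ phys 0x58431 (huge @L1)  [2 reads]

Entries read for #3: 2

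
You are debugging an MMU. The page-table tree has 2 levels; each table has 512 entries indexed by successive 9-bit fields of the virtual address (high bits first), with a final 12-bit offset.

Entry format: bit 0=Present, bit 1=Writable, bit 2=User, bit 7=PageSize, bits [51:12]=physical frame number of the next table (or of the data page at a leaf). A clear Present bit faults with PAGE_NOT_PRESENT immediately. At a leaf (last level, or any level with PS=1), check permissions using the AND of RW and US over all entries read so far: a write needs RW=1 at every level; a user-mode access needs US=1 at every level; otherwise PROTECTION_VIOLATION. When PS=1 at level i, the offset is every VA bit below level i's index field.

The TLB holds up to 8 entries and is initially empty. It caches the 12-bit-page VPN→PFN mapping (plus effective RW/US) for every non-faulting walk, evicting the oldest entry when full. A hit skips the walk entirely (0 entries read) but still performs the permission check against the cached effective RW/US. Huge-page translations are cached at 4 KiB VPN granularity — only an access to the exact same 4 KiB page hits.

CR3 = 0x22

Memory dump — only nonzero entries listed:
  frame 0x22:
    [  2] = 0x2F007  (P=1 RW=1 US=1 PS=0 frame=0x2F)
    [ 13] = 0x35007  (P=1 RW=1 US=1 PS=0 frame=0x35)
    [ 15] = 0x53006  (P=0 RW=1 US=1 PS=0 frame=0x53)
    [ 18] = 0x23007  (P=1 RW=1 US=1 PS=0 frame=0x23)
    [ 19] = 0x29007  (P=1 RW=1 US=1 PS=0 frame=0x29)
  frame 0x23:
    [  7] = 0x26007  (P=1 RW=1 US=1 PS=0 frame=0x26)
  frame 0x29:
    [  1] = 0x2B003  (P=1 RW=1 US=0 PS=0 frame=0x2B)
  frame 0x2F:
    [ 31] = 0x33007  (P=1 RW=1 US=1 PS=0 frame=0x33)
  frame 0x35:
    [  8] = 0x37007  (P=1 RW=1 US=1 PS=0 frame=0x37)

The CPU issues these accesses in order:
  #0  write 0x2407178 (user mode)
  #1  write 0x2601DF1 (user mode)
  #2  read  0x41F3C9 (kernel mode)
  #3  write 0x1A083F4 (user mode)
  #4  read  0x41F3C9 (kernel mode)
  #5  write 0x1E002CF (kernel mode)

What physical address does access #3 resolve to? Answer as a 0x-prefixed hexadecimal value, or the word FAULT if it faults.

Walk each access:
#0 VA=0x2407178 (w,user):
  L0 @0x22[18] → 0x23007  P=1,RW=1,US=1,PS=0
  L1 @0x23[7] → 0x26007  P=1,RW=1,US=1,PS=0
  → PA=0x26178  (2 entries read)
#1 VA=0x2601DF1 (w,user):
  L0 @0x22[19] → 0x29007  P=1,RW=1,US=1,PS=0
  L1 @0x29[1] → 0x2B003  P=1,RW=1,US=0,PS=0
  ⇒ fault: PROTECTION_VIOLATION  — 2 lookups
#2 VA=0x41F3C9 (r,kernel):
  L0 @0x22[2] → 0x2F007  P=1,RW=1,US=1,PS=0
  L1 @0x2F[31] → 0x33007  P=1,RW=1,US=1,PS=0
  → PA=0x333C9  (2 entries read)
#3 VA=0x1A083F4 (w,user):
  L0 @0x22[13] → 0x35007  P=1,RW=1,US=1,PS=0
  L1 @0x35[8] → 0x37007  P=1,RW=1,US=1,PS=0
  → PA=0x373F4  (2 entries read)
#4 VA=0x41F3C9 (r,kernel):
  TLB hit vpn=0x41F → PA=0x333C9
#5 VA=0x1E002CF (w,kernel):
  L0 @0x22[15] → 0x53006  P=0,RW=1,US=1,PS=0
  ⇒ fault: PAGE_NOT_PRESENT  — 1 lookups

Access #3 PA: 0x373F4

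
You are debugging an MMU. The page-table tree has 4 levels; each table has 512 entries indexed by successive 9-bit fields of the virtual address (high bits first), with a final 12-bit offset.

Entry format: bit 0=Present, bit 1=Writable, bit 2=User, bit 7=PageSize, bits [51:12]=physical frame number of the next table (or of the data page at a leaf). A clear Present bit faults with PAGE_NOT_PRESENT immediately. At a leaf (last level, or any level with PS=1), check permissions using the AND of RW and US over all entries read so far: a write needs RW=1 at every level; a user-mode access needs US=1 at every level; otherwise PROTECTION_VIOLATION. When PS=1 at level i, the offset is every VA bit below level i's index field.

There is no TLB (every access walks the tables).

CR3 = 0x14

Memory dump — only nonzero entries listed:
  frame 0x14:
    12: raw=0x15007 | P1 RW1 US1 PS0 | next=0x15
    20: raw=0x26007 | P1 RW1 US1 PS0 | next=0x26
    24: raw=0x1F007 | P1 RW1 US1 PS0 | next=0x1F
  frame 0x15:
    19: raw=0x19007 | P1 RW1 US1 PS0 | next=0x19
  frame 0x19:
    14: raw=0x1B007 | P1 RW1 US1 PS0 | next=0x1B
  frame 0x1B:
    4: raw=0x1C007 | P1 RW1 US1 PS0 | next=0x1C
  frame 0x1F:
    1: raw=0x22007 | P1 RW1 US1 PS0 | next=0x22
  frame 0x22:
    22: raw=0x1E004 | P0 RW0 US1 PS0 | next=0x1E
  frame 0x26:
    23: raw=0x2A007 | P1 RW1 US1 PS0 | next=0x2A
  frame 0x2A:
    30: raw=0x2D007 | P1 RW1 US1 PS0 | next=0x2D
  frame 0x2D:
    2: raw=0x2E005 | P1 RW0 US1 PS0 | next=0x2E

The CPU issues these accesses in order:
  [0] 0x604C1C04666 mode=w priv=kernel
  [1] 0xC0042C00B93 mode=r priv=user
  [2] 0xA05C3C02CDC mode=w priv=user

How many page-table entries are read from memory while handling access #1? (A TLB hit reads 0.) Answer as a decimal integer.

Walk each access:
#0 VA=0x604C1C04666 (w,kernel):
  lvl0: tbl 0x14, slot 12 ⇒ 0x15007 (P1/RW1/US1/PS0)
  lvl1: tbl 0x15, slot 19 ⇒ 0x19007 (P1/RW1/US1/PS0)
  lvl2: tbl 0x19, slot 14 ⇒ 0x1B007 (P1/RW1/US1/PS0)
  lvl3: tbl 0x1B, slot 4 ⇒ 0x1C007 (P1/RW1/US1/PS0)
  ✓ 0x1C666  — 4 lookups
#1 VA=0xC0042C00B93 (r,user):
  lvl0: tbl 0x14, slot 24 ⇒ 0x1F007 (P1/RW1/US1/PS0)
  lvl1: tbl 0x1F, slot 1 ⇒ 0x22007 (P1/RW1/US1/PS0)
  lvl2: tbl 0x22, slot 22 ⇒ 0x1E004 (P0/RW0/US1/PS0)
  ⇒ fault: PAGE_NOT_PRESENT  — 3 lookups
#2 VA=0xA05C3C02CDC (w,user):
  lvl0: tbl 0x14, slot 20 ⇒ 0x26007 (P1/RW1/US1/PS0)
  lvl1: tbl 0x26, slot 23 ⇒ 0x2A007 (P1/RW1/US1/PS0)
  lvl2: tbl 0x2A, slot 30 ⇒ 0x2D007 (P1/RW1/US1/PS0)
  lvl3: tbl 0x2D, slot 2 ⇒ 0x2E005 (P1/RW0/US1/PS0)
  ⇒ fault: PROTECTION_VIOLATION  — 4 lookups

Entries read for #1: 3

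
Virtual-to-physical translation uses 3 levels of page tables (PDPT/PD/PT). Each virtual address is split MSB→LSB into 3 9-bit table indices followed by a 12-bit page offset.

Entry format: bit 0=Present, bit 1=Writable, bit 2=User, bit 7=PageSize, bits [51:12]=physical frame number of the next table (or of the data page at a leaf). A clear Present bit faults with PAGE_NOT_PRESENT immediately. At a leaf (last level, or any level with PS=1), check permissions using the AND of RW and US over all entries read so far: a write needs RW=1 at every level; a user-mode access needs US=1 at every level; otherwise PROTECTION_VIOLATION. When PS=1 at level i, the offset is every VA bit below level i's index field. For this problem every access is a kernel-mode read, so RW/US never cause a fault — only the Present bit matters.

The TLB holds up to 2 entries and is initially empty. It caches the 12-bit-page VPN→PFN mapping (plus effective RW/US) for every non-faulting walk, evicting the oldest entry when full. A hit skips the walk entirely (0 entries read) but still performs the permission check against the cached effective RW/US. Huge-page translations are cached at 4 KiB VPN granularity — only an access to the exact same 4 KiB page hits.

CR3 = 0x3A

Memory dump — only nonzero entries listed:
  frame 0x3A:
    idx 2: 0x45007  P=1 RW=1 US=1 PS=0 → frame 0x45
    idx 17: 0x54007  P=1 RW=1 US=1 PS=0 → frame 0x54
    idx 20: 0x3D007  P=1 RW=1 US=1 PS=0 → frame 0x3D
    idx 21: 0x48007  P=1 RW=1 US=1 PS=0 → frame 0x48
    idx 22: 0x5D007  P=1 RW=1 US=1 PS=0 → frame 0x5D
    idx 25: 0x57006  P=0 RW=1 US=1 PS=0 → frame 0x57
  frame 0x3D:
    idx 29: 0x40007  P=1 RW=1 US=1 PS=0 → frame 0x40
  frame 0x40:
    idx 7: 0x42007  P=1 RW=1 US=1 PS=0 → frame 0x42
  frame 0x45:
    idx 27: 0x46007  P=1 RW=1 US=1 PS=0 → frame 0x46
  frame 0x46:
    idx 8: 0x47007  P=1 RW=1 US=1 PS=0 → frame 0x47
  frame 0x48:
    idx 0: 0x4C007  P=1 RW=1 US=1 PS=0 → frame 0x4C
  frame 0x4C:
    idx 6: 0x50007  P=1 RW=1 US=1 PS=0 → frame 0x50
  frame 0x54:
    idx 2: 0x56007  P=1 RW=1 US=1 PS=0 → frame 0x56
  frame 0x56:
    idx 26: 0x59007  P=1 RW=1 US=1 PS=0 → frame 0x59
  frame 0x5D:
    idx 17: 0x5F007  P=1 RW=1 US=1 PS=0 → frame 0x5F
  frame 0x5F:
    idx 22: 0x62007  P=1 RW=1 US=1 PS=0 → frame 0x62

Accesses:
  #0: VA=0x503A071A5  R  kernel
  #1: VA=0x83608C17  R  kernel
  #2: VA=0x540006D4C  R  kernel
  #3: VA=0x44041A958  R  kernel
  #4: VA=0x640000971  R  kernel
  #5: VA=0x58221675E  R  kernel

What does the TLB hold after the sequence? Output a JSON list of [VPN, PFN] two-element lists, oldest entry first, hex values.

Walk each access:
#0 VA=0x503A071A5 (r,kernel):
  [0] read 0x3A idx=20: raw=0x3D007 flags P=1 W=1 U=1 S=0
  [1] read 0x3D idx=29: raw=0x40007 flags P=1 W=1 U=1 S=0
  [2] read 0x40 idx=7: raw=0x42007 flags P=1 W=1 U=1 S=0
  ✓ 0x421A5  — 3 lookups
#1 VA=0x83608C17 (r,kernel):
  [0] read 0x3A idx=2: raw=0x45007 flags P=1 W=1 U=1 S=0
  [1] read 0x45 idx=27: raw=0x46007 flags P=1 W=1 U=1 S=0
  [2] read 0x46 idx=8: raw=0x47007 flags P=1 W=1 U=1 S=0
  ✓ 0x47C17  — 3 lookups
#2 VA=0x540006D4C (r,kernel):
  [0] read 0x3A idx=21: raw=0x48007 flags P=1 W=1 U=1 S=0
  [1] read 0x48 idx=0: raw=0x4C007 flags P=1 W=1 U=1 S=0
  [2] read 0x4C idx=6: raw=0x50007 flags P=1 W=1 U=1 S=0
  ✓ 0x50D4C  — 3 lookups
#3 VA=0x44041A958 (r,kernel):
  [0] read 0x3A idx=17: raw=0x54007 flags P=1 W=1 U=1 S=0
  [1] read 0x54 idx=2: raw=0x56007 flags P=1 W=1 U=1 S=0
  [2] read 0x56 idx=26: raw=0x59007 flags P=1 W=1 U=1 S=0
  ✓ 0x59958  — 3 lookups
#4 VA=0x640000971 (r,kernel):
  [0] read 0x3A idx=25: raw=0x57006 flags P=0 W=1 U=1 S=0
  ⇒ fault: PAGE_NOT_PRESENT  — 1 lookups
#5 VA=0x58221675E (r,kernel):
  [0] read 0x3A idx=22: raw=0x5D007 flags P=1 W=1 U=1 S=0
  [1] read 0x5D idx=17: raw=0x5F007 flags P=1 W=1 U=1 S=0
  [2] read 0x5F idx=22: raw=0x62007 flags P=1 W=1 U=1 S=0
  ✓ 0x6275E  — 3 lookups

TLB: [["0x44041A", "0x59"], ["0x582216", "0x62"]]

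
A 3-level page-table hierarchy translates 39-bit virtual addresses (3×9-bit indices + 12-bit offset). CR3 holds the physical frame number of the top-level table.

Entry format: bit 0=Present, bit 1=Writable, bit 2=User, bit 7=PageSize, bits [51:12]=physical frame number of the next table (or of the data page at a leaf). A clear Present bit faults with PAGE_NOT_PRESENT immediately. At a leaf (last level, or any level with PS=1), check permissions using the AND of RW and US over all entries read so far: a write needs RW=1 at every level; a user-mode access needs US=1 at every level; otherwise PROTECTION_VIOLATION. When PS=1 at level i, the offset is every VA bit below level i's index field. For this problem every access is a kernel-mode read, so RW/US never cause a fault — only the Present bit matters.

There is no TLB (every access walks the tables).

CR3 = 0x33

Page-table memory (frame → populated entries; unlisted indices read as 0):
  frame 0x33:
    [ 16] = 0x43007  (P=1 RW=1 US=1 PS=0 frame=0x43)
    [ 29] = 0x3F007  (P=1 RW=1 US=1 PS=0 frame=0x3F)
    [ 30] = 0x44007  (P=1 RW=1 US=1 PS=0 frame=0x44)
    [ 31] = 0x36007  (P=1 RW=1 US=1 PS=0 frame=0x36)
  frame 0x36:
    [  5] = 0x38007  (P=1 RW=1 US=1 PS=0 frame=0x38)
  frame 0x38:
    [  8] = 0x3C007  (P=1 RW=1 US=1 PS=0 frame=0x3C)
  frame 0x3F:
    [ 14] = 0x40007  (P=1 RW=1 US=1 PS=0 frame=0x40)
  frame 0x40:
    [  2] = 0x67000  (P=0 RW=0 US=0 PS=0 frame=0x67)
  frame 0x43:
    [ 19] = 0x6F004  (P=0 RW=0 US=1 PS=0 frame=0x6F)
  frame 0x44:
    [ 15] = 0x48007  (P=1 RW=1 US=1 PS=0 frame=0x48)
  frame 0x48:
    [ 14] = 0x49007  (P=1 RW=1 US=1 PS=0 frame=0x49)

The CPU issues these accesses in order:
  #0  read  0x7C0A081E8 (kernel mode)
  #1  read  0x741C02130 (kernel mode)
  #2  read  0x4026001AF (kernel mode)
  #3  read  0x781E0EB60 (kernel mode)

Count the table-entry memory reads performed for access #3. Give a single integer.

Walk each access:
#0 VA=0x7C0A081E8 (r,kernel):
  [0] read 0x33 idx=31: raw=0x36007 flags P=1 W=1 U=1 S=0
  [1] read 0x36 idx=5: raw=0x38007 flags P=1 W=1 U=1 S=0
  [2] read 0x38 idx=8: raw=0x3C007 flags P=1 W=1 U=1 S=0
  ⇒ phys 0x3C1E8  [3 reads]
#1 VA=0x741C02130 (r,kernel):
  [0] read 0x33 idx=29: raw=0x3F007 flags P=1 W=1 U=1 S=0
  [1] read 0x3F idx=14: raw=0x40007 flags P=1 W=1 U=1 S=0
  [2] read 0x40 idx=2: raw=0x67000 flags P=0 W=0 U=0 S=0
  ✗ PAGE_NOT_PRESENT  [3 reads]
#2 VA=0x4026001AF (r,kernel):
  [0] read 0x33 idx=16: raw=0x43007 flags P=1 W=1 U=1 S=0
  [1] read 0x43 idx=19: raw=0x6F004 flags P=0 W=0 U=1 S=0
  ✗ PAGE_NOT_PRESENT  [2 reads]
#3 VA=0x781E0EB60 (r,kernel):
  [0] read 0x33 idx=30: raw=0x44007 flags P=1 W=1 U=1 S=0
  [1] read 0x44 idx=15: raw=0x48007 flags P=1 W=1 U=1 S=0
  [2] read 0x48 idx=14: raw=0x49007 flags P=1 W=1 U=1 S=0
  ⇒ phys 0x49B60  [3 reads]

Entries read for #3: 3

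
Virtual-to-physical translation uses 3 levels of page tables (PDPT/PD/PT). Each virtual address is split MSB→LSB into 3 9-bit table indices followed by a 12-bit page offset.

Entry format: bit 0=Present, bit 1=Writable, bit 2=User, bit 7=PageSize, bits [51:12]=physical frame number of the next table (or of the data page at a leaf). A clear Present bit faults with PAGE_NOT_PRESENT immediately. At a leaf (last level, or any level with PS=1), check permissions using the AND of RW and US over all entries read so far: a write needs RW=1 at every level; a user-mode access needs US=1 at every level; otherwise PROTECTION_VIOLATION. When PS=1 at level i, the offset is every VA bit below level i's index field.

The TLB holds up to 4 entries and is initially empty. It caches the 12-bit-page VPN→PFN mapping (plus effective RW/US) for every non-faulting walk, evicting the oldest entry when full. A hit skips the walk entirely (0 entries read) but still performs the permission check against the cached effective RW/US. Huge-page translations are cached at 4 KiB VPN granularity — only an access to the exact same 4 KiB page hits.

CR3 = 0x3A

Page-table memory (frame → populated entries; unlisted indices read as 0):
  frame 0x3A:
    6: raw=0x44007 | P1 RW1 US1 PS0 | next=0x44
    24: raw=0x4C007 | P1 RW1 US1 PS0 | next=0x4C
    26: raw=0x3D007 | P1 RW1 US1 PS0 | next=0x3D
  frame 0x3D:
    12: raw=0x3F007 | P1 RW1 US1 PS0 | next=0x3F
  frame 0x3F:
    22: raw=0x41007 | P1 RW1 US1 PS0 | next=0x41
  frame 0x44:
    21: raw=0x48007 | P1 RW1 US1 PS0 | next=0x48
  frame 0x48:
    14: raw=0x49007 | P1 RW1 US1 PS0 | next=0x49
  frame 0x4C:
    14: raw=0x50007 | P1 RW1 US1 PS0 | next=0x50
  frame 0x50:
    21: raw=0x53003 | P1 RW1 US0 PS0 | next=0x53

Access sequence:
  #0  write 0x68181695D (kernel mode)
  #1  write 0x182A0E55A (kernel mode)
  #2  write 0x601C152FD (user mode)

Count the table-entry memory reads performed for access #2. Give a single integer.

Trace:
#0 VA=0x68181695D (w,kernel):
  L0: frame=0x3A idx=26 entry=0x3D007 [P=1 RW=1 US=1 PS=0]
  L1: frame=0x3D idx=12 entry=0x3F007 [P=1 RW=1 US=1 PS=0]
  L2: frame=0x3F idx=22 entry=0x41007 [P=1 RW=1 US=1 PS=0]
  → PA=0x4195D  (3 entries read)
#1 VA=0x182A0E55A (w,kernel):
  L0: frame=0x3A idx=6 entry=0x44007 [P=1 RW=1 US=1 PS=0]
  L1: frame=0x44 idx=21 entry=0x48007 [P=1 RW=1 US=1 PS=0]
  L2: frame=0x48 idx=14 entry=0x49007 [P=1 RW=1 US=1 PS=0]
  → PA=0x4955A  (3 entries read)
#2 VA=0x601C152FD (w,user):
  L0: frame=0x3A idx=24 entry=0x4C007 [P=1 RW=1 US=1 PS=0]
  L1: frame=0x4C idx=14 entry=0x50007 [P=1 RW=1 US=1 PS=0]
  L2: frame=0x50 idx=21 entry=0x53003 [P=1 RW=1 US=0 PS=0]
  → PROTECTION_VIOLATION  (3 entries read)

Entries read for #2: 3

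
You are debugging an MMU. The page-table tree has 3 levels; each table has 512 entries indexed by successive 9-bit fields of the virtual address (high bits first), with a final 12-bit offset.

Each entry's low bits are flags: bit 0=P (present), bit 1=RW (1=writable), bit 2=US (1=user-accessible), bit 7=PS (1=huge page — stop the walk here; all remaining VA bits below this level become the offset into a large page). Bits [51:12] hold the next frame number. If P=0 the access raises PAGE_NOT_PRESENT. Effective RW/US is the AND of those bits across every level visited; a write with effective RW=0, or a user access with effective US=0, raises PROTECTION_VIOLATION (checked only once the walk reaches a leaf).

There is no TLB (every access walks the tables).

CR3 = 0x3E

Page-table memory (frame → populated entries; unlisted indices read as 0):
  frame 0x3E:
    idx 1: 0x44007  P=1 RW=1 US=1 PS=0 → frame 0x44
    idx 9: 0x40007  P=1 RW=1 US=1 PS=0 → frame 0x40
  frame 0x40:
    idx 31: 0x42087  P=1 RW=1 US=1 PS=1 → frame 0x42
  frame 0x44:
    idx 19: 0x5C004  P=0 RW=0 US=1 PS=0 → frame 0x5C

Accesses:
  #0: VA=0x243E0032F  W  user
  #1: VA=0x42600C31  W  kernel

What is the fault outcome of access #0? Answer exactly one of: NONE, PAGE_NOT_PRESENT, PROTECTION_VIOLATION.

Trace:
#0 VA=0x243E0032F (w,user):
  lvl0: tbl 0x3E, slot 9 ⇒ 0x40007 (P1/RW1/US1/PS0)
  lvl1: tbl 0x40, slot 31 ⇒ 0x42087 (P1/RW1/US1/PS1)
  ✓ 0x4232F (huge @L1)  — 2 lookups
#1 VA=0x42600C31 (w,kernel):
  lvl0: tbl 0x3E, slot 1 ⇒ 0x44007 (P1/RW1/US1/PS0)
  lvl1: tbl 0x44, slot 19 ⇒ 0x5C004 (P0/RW0/US1/PS0)
  → PAGE_NOT_PRESENT  (2 entries read)

Access #0 fault: NONE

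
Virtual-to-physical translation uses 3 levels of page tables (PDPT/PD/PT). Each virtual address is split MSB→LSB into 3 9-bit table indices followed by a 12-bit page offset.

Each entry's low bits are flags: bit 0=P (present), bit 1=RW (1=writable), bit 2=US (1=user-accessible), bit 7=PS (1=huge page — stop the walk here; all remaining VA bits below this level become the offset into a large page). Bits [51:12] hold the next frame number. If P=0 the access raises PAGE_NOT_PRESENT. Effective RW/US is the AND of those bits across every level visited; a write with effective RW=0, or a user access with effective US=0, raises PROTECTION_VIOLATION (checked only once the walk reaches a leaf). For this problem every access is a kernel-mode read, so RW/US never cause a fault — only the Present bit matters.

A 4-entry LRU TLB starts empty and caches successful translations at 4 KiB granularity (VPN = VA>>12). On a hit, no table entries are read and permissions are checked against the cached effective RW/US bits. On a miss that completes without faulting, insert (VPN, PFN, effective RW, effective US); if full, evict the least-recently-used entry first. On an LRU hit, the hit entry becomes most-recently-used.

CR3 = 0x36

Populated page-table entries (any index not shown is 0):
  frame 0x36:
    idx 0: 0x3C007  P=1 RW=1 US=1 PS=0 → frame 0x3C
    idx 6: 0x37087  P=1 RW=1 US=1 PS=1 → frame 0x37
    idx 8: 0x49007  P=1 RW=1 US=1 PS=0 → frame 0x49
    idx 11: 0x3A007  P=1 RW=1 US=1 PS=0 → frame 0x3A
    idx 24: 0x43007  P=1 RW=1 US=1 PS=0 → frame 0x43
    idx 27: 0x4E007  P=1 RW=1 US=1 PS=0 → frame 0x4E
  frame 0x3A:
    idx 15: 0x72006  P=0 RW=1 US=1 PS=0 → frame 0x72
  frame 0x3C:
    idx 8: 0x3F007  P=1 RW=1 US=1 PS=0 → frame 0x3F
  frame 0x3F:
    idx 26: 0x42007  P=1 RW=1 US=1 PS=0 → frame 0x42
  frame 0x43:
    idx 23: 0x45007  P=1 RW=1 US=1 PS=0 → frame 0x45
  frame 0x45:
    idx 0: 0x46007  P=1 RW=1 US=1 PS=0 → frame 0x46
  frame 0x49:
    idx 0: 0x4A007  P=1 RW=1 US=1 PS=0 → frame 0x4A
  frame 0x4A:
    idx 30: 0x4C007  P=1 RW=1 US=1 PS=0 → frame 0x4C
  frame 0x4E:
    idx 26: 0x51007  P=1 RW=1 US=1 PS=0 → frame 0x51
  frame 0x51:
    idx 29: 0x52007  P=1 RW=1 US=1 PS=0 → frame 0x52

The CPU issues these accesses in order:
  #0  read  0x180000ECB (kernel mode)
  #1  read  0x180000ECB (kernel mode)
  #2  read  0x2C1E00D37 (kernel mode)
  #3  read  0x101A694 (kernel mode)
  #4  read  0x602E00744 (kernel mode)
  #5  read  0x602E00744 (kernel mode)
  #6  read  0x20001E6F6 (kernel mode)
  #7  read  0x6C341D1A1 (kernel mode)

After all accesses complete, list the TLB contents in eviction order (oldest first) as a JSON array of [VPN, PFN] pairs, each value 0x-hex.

Per-access translation:
#0 VA=0x180000ECB (r,kernel):
  L0: frame=0x36 idx=6 entry=0x37087 [P=1 RW=1 US=1 PS=1]
  ✓ 0x37ECB (huge @L0)  — 1 lookups
#1 VA=0x180000ECB (r,kernel):
  TLB hit vpn=0x180000 → PA=0x37ECB
#2 VA=0x2C1E00D37 (r,kernel):
  L0: frame=0x36 idx=11 entry=0x3A007 [P=1 RW=1 US=1 PS=0]
  L1: frame=0x3A idx=15 entry=0x72006 [P=0 RW=1 US=1 PS=0]
  ✗ PAGE_NOT_PRESENT  [2 reads]
#3 VA=0x101A694 (r,kernel):
  L0: frame=0x36 idx=0 entry=0x3C007 [P=1 RW=1 US=1 PS=0]
  L1: frame=0x3C idx=8 entry=0x3F007 [P=1 RW=1 US=1 PS=0]
  L2: frame=0x3F idx=26 entry=0x42007 [P=1 RW=1 US=1 PS=0]
  ✓ 0x42694  — 3 lookups
#4 VA=0x602E00744 (r,kernel):
  L0: frame=0x36 idx=24 entry=0x43007 [P=1 RW=1 US=1 PS=0]
  L1: frame=0x43 idx=23 entry=0x45007 [P=1 RW=1 US=1 PS=0]
  L2: frame=0x45 idx=0 entry=0x46007 [P=1 RW=1 US=1 PS=0]
  ✓ 0x46744  — 3 lookups
#5 VA=0x602E00744 (r,kernel):
  TLB hit vpn=0x602E00 → PA=0x46744
#6 VA=0x20001E6F6 (r,kernel):
  L0: frame=0x36 idx=8 entry=0x49007 [P=1 RW=1 US=1 PS=0]
  L1: frame=0x49 idx=0 entry=0x4A007 [P=1 RW=1 US=1 PS=0]
  L2: frame=0x4A idx=30 entry=0x4C007 [P=1 RW=1 US=1 PS=0]
  ✓ 0x4C6F6  — 3 lookups
#7 VA=0x6C341D1A1 (r,kernel):
  L0: frame=0x36 idx=27 entry=0x4E007 [P=1 RW=1 US=1 PS=0]
  L1: frame=0x4E idx=26 entry=0x51007 [P=1 RW=1 US=1 PS=0]
  L2: frame=0x51 idx=29 entry=0x52007 [P=1 RW=1 US=1 PS=0]
  ✓ 0x521A1  — 3 lookups

TLB: [["0x101A", "0x42"], ["0x602E00", "0x46"], ["0x20001E", "0x4C"], ["0x6C341D", "0x52"]]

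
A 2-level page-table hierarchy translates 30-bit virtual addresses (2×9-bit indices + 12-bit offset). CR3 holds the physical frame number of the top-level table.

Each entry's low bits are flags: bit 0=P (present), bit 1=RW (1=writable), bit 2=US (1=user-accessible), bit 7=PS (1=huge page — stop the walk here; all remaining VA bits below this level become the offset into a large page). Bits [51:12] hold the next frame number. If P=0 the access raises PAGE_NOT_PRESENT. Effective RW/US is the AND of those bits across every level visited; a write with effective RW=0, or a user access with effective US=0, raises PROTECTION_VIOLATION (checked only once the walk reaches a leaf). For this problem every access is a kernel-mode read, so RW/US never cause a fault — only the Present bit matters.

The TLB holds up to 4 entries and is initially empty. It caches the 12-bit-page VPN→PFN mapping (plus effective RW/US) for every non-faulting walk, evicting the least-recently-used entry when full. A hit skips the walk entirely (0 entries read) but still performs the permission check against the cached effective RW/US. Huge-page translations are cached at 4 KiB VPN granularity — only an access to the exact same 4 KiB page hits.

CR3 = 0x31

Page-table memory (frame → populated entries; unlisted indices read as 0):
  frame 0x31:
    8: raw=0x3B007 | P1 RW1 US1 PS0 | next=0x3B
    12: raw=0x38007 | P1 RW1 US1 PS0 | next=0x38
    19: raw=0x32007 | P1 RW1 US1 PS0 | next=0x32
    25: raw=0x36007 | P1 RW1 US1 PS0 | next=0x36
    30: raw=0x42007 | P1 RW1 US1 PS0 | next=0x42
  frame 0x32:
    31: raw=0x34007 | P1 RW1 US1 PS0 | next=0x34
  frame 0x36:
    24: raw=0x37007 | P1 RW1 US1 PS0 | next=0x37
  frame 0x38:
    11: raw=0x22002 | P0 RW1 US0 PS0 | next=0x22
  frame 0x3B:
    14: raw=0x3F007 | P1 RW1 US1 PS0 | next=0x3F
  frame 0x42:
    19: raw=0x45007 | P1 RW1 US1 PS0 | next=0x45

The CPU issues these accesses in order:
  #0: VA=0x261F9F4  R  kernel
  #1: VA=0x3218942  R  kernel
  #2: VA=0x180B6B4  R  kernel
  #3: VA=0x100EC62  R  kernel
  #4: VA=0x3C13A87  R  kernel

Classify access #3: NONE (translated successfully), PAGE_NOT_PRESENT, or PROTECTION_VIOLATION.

Walk each access:
#0 VA=0x261F9F4 (r,kernel):
  L0: frame=0x31 idx=19 entry=0x32007 [P=1 RW=1 US=1 PS=0]
  L1: frame=0x32 idx=31 entry=0x34007 [P=1 RW=1 US=1 PS=0]
  ✓ 0x349F4  — 2 lookups
#1 VA=0x3218942 (r,kernel):
  L0: frame=0x31 idx=25 entry=0x36007 [P=1 RW=1 US=1 PS=0]
  L1: frame=0x36 idx=24 entry=0x37007 [P=1 RW=1 US=1 PS=0]
  ✓ 0x37942  — 2 lookups
#2 VA=0x180B6B4 (r,kernel):
  L0: frame=0x31 idx=12 entry=0x38007 [P=1 RW=1 US=1 PS=0]
  L1: frame=0x38 idx=11 entry=0x22002 [P=0 RW=1 US=0 PS=0]
  ⇒ fault: PAGE_NOT_PRESENT  — 2 lookups
#3 VA=0x100EC62 (r,kernel):
  L0: frame=0x31 idx=8 entry=0x3B007 [P=1 RW=1 US=1 PS=0]
  L1: frame=0x3B idx=14 entry=0x3F007 [P=1 RW=1 US=1 PS=0]
  ✓ 0x3FC62  — 2 lookups
#4 VA=0x3C13A87 (r,kernel):
  L0: frame=0x31 idx=30 entry=0x42007 [P=1 RW=1 US=1 PS=0]
  L1: frame=0x42 idx=19 entry=0x45007 [P=1 RW=1 US=1 PS=0]
  ✓ 0x45A87  — 2 lookups

Access #3 fault: NONE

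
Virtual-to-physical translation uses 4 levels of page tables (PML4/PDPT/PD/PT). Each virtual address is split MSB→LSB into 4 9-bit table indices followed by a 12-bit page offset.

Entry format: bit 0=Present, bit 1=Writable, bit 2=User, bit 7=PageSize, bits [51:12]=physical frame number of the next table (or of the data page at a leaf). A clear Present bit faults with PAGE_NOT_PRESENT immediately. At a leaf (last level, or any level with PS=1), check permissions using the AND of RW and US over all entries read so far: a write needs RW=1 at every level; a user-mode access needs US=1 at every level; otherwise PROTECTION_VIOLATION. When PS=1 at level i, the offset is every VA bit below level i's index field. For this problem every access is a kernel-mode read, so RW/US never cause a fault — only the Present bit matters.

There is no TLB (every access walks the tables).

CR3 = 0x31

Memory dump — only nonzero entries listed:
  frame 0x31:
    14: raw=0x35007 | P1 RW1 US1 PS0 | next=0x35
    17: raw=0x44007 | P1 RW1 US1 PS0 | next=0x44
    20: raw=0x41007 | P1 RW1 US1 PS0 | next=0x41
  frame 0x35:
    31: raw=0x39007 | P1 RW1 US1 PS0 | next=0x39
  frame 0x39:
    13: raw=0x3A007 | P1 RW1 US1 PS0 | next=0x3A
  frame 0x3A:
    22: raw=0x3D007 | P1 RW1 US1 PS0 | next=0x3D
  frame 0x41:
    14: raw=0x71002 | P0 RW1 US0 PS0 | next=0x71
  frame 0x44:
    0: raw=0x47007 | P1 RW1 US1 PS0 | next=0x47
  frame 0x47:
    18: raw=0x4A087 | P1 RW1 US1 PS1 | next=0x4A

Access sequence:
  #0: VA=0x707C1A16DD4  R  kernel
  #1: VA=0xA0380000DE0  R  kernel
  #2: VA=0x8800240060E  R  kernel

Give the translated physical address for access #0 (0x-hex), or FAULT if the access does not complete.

Walk each access:
#0 VA=0x707C1A16DD4 (r,kernel):
  L0 @0x31[14] → 0x35007  P=1,RW=1,US=1,PS=0
  L1 @0x35[31] → 0x39007  P=1,RW=1,US=1,PS=0
  L2 @0x39[13] → 0x3A007  P=1,RW=1,US=1,PS=0
  L3 @0x3A[22] → 0x3D007  P=1,RW=1,US=1,PS=0
  ✓ 0x3DDD4  — 4 lookups
#1 VA=0xA0380000DE0 (r,kernel):
  L0 @0x31[20] → 0x41007  P=1,RW=1,US=1,PS=0
  L1 @0x41[14] → 0x71002  P=0,RW=1,US=0,PS=0
  → PAGE_NOT_PRESENT  (2 entries read)
#2 VA=0x8800240060E (r,kernel):
  L0 @0x31[17] → 0x44007  P=1,RW=1,US=1,PS=0
  L1 @0x44[0] → 0x47007  P=1,RW=1,US=1,PS=0
  L2 @0x47[18] → 0x4A087  P=1,RW=1,US=1,PS=1
  ✓ 0x4A60E (huge @L2)  — 3 lookups

Access #0 PA: 0x3DDD4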